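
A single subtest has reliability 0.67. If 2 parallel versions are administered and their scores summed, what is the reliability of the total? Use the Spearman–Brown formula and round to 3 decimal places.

0.802

ρ_k = kρ / (1 + (k−1)ρ) = 2·0.67 / (1 + 1·0.67) = 1.340 / 1.670 = 0.802.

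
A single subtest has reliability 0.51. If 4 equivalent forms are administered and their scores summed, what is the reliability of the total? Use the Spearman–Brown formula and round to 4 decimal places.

ρ_k = kρ / (1 + (k−1)ρ) = 4·0.51 / (1 + 3·0.51) = 2.040 / 2.530 = 0.8063.

0.8063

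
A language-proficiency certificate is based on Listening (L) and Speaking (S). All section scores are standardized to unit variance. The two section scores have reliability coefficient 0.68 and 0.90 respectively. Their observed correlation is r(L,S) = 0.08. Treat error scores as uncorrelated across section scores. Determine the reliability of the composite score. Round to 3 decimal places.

Var(L+S) = 2 + 2·[0.08] = 2 + 0.16 = 2.16.
Because errors are independent across components, Cov(Tᵢ,Tⱼ) = Cov(Xᵢ,Xⱼ); the off-diagonal part of the true-score variance is the same as above.
True-score variance = [0.68 + 0.90] + 0.16 = 1.58 + 0.16 = 1.74.
Reliability = 1.74 / 2.16 = 0.806.

0.806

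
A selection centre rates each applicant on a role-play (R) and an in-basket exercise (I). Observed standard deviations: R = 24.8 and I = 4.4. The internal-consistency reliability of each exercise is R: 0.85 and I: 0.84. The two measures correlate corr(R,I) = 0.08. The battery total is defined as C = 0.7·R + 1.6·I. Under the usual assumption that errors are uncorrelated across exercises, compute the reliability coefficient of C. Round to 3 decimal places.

0.857

Var(C) = 0.7²·24.8² + 1.6²·4.4² + 2·[1.12·24.8·4.4·0.08] = 350.931 + 19.5543 = 370.486.
Because errors are independent across components, Cov(Tᵢ,Tⱼ) = Cov(Xᵢ,Xⱼ); the off-diagonal part of the true-score variance is the same as above.
True-score variance = [0.7²·24.8²·0.85 + 1.6²·4.4²·0.84] + 19.5543 = 297.796 + 19.5543 = 317.35.
Reliability = 317.35 / 370.486 = 0.857.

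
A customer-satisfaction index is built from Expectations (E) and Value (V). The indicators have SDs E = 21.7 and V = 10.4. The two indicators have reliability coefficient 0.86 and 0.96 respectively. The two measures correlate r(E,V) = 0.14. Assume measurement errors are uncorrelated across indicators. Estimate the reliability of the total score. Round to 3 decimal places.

0.891

Var(E+V) = 21.7² + 10.4² + 2·[21.7·10.4·0.14] = 579.05 + 63.1904 = 642.24.
Because errors are independent across components, Cov(Tᵢ,Tⱼ) = Cov(Xᵢ,Xⱼ); the off-diagonal part of the true-score variance is the same as above.
True-score variance = [21.7²·0.86 + 10.4²·0.96] + 63.1904 = 508.799 + 63.1904 = 571.989.
Reliability = 571.989 / 642.24 = 0.891.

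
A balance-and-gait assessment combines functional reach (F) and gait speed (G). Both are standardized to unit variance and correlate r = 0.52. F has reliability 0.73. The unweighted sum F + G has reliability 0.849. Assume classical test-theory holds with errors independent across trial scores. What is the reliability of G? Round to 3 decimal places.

Var(F+G) = 2 + 2·0.52 = 3.040.
True-score variance = ρ_F + ρ_G + 2·0.52, so 0.849 = (0.73 + ρ_G + 1.04) / 3.040.
ρ_G = 0.849·3.040 − 0.73 − 1.04 = 0.811.

0.811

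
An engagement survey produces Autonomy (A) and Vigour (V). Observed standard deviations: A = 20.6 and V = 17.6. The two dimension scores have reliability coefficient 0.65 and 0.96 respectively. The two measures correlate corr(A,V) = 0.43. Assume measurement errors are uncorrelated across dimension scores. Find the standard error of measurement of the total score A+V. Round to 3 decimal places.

Var(total) = 734.12 + 311.802 = 1045.92.
True-score variance = 573.204 + 311.802 = 885.005, so reliability = 0.8461.
Error variance = 1045.92 − 885.005 = 160.916; SEM = √160.916 = 12.685.

12.685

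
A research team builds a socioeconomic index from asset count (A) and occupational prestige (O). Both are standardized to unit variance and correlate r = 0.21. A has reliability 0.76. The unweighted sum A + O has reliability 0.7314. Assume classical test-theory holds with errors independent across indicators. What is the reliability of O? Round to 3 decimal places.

0.590

Var(A+O) = 2 + 2·0.21 = 2.420.
True-score variance = ρ_A + ρ_O + 2·0.21, so 0.7314 = (0.76 + ρ_O + 0.42) / 2.420.
ρ_O = 0.7314·2.420 − 0.76 − 0.42 = 0.590.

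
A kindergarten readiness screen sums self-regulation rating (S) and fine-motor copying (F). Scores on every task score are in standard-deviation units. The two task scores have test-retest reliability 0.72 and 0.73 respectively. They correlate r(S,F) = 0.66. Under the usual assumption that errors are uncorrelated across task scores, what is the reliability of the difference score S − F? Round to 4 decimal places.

Var(S−F) = 1 + 1 − 2·0.66 = 2 − 1.32 = 0.68.
Under uncorrelated errors the observed covariances equal the true-score covariances, so only the own-variance terms attenuate.
True-score variance = [0.72 + 0.73] − 1.32 = 1.45 − 1.32 = 0.13.
Reliability = 0.13 / 0.68 = 0.1912.

0.1912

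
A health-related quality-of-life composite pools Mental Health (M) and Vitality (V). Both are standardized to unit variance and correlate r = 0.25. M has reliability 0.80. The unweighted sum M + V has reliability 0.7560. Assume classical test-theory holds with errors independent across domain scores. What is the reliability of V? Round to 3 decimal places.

0.590

Var(M+V) = 2 + 2·0.25 = 2.500.
True-score variance = ρ_M + ρ_V + 2·0.25, so 0.7560 = (0.80 + ρ_V + 0.50) / 2.500.
ρ_V = 0.7560·2.500 − 0.80 − 0.50 = 0.590.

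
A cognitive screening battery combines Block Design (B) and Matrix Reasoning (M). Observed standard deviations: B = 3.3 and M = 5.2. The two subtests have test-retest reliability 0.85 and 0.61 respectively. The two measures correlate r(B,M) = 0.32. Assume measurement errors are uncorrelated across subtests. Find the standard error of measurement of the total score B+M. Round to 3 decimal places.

Var(total) = 37.93 + 10.9824 = 48.9124.
True-score variance = 25.7509 + 10.9824 = 36.7333, so reliability = 0.7510.
Error variance = 48.9124 − 36.7333 = 12.1791; SEM = √12.1791 = 3.490.

3.490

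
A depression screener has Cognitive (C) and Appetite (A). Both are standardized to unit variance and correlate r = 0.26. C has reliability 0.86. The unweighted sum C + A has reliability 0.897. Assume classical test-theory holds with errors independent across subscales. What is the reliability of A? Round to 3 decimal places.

0.880

Var(C+A) = 2 + 2·0.26 = 2.520.
True-score variance = ρ_C + ρ_A + 2·0.26, so 0.897 = (0.86 + ρ_A + 0.52) / 2.520.
ρ_A = 0.897·2.520 − 0.86 − 0.52 = 0.880.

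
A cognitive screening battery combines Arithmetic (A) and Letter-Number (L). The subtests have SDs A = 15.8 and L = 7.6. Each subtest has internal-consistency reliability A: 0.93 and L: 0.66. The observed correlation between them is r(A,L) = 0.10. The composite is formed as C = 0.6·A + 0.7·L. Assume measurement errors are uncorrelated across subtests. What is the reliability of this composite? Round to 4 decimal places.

0.8759

Var(C) = 0.6²·15.8² + 0.7²·7.6² + 2·[0.42·15.8·7.6·0.10] = 118.173 + 10.0867 = 128.26.
Because errors are independent across components, Cov(Tᵢ,Tⱼ) = Cov(Xᵢ,Xⱼ); the off-diagonal part of the true-score variance is the same as above.
True-score variance = [0.6²·15.8²·0.93 + 0.7²·7.6²·0.66] + 10.0867 = 102.259 + 10.0867 = 112.346.
Reliability = 112.346 / 128.26 = 0.8759.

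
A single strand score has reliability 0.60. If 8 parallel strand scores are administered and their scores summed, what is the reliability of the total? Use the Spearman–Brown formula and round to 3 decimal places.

0.923

ρ_k = kρ / (1 + (k−1)ρ) = 8·0.60 / (1 + 7·0.60) = 4.800 / 5.200 = 0.923.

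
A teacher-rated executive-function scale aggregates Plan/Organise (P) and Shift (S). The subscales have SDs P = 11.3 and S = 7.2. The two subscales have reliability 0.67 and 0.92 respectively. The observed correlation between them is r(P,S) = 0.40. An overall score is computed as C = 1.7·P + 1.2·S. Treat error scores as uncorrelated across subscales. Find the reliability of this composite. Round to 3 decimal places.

Var(C) = 1.7²·11.3² + 1.2²·7.2² + 2·[2.04·11.3·7.2·0.40] = 443.674 + 132.78 = 576.453.
Because errors are independent across components, Cov(Tᵢ,Tⱼ) = Cov(Xᵢ,Xⱼ); the off-diagonal part of the true-score variance is the same as above.
True-score variance = [1.7²·11.3²·0.67 + 1.2²·7.2²·0.92] + 132.78 = 315.924 + 132.78 = 448.703.
Reliability = 448.703 / 576.453 = 0.778.

0.778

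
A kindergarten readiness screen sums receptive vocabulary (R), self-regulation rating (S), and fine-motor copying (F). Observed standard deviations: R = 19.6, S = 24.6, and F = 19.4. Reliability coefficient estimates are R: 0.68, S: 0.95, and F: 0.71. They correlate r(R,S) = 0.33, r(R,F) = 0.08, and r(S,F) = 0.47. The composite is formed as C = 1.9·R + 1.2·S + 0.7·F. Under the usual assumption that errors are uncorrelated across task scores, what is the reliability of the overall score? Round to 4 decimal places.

Var(C) = 1.9²·19.6² + 1.2²·24.6² + 0.7²·19.4² + 2·[2.28·19.6·24.6·0.33 + 1.33·19.6·19.4·0.08 + 0.84·24.6·19.4·0.47] = 2442.66 + 1183.3 = 3625.96.
With uncorrelated errors the cross-covariances are all true-score covariance, so they carry over unchanged; only the diagonal terms shrink to ρᵢσᵢ².
True-score variance = [1.9²·19.6²·0.68 + 1.2²·24.6²·0.95 + 0.7²·19.4²·0.71] + 1183.3 = 1901.83 + 1183.3 = 3085.13.
Reliability = 3085.13 / 3625.96 = 0.8508.

0.8508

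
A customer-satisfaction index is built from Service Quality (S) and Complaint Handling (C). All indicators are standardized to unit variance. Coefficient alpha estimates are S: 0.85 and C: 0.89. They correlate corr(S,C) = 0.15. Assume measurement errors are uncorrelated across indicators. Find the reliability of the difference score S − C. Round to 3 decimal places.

Var(S−C) = 1 + 1 − 2·0.15 = 2 − 0.3 = 1.7.
Because errors are independent across components, Cov(Tᵢ,Tⱼ) = Cov(Xᵢ,Xⱼ); the off-diagonal part of the true-score variance is the same as above.
True-score variance = [0.85 + 0.89] − 0.3 = 1.74 − 0.3 = 1.44.
Reliability = 1.44 / 1.7 = 0.847.

0.847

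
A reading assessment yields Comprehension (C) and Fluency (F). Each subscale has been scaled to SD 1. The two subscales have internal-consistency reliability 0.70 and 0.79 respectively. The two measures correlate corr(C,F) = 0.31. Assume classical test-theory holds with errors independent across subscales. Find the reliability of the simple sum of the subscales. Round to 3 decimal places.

0.805

Var(C+F) = 2 + 2·[0.31] = 2 + 0.62 = 2.62.
Because errors are independent across components, Cov(Tᵢ,Tⱼ) = Cov(Xᵢ,Xⱼ); the off-diagonal part of the true-score variance is the same as above.
True-score variance = [0.70 + 0.79] + 0.62 = 1.49 + 0.62 = 2.11.
Reliability = 2.11 / 2.62 = 0.805.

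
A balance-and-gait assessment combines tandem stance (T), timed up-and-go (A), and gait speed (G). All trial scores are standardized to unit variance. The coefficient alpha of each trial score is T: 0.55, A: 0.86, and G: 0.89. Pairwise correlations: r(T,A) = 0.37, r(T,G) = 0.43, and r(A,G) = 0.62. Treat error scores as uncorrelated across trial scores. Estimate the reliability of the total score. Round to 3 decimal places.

0.880

Var(T+A+G) = 3 + 2·[0.37 + 0.43 + 0.62] = 3 + 2.84 = 5.84.
Because errors are independent across components, Cov(Tᵢ,Tⱼ) = Cov(Xᵢ,Xⱼ); the off-diagonal part of the true-score variance is the same as above.
True-score variance = [0.55 + 0.86 + 0.89] + 2.84 = 2.3 + 2.84 = 5.14.
Reliability = 5.14 / 5.84 = 0.880.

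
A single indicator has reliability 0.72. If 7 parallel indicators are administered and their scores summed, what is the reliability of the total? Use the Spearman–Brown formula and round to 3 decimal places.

0.947

ρ_k = kρ / (1 + (k−1)ρ) = 7·0.72 / (1 + 6·0.72) = 5.040 / 5.320 = 0.947.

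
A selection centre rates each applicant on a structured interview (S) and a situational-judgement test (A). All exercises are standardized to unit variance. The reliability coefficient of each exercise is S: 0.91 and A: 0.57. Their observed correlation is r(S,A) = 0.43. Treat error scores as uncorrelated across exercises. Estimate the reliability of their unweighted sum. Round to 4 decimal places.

0.8182

Var(S+A) = 2 + 2·[0.43] = 2 + 0.86 = 2.86.
Because errors are independent across components, Cov(Tᵢ,Tⱼ) = Cov(Xᵢ,Xⱼ); the off-diagonal part of the true-score variance is the same as above.
True-score variance = [0.91 + 0.57] + 0.86 = 1.48 + 0.86 = 2.34.
Reliability = 2.34 / 2.86 = 0.8182.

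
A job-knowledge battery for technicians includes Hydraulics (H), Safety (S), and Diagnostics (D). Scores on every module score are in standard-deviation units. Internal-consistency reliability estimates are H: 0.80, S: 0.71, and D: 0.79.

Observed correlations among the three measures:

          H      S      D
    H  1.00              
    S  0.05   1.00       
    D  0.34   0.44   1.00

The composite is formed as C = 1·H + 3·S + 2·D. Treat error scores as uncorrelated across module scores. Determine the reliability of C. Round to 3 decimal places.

Var(C) = 1 + 3² + 2² + 2·[3·0.05 + 2·0.34 + 6·0.44] = 14 + 6.94 = 20.94.
Under uncorrelated errors the observed covariances equal the true-score covariances, so only the own-variance terms attenuate.
True-score variance = [0.80 + 3²·0.71 + 2²·0.79] + 6.94 = 10.35 + 6.94 = 17.29.
Reliability = 17.29 / 20.94 = 0.826.

0.826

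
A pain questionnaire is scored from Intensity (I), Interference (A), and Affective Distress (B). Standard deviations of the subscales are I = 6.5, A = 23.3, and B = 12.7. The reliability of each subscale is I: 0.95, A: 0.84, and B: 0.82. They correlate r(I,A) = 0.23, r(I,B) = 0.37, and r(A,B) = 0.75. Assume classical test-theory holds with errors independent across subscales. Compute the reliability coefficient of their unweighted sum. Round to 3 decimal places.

0.911

Var(I+A+B) = 6.5² + 23.3² + 12.7² + 2·[6.5·23.3·0.23 + 6.5·12.7·0.37 + 23.3·12.7·0.75] = 746.43 + 574.619 = 1321.05.
Under uncorrelated errors the observed covariances equal the true-score covariances, so only the own-variance terms attenuate.
True-score variance = [6.5²·0.95 + 23.3²·0.84 + 12.7²·0.82] + 574.619 = 628.423 + 574.619 = 1203.04.
Reliability = 1203.04 / 1321.05 = 0.911.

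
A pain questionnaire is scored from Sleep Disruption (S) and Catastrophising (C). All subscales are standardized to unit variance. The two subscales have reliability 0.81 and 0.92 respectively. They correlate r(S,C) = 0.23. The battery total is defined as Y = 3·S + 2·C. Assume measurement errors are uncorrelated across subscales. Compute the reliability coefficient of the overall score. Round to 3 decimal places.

Var(Y) = 3² + 2² + 2·[6·0.23] = 13 + 2.76 = 15.76.
Because errors are independent across components, Cov(Tᵢ,Tⱼ) = Cov(Xᵢ,Xⱼ); the off-diagonal part of the true-score variance is the same as above.
True-score variance = [3²·0.81 + 2²·0.92] + 2.76 = 10.97 + 2.76 = 13.73.
Reliability = 13.73 / 15.76 = 0.871.

0.871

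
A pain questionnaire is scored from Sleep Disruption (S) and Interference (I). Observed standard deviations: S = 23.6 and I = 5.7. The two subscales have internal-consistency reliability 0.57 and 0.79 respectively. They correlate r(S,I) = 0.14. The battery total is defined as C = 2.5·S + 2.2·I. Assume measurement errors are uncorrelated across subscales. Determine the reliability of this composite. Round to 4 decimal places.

0.6022

Var(C) = 2.5²·23.6² + 2.2²·5.7² + 2·[5.5·23.6·5.7·0.14] = 3638.25 + 207.161 = 3845.41.
With uncorrelated errors the cross-covariances are all true-score covariance, so they carry over unchanged; only the diagonal terms shrink to ρᵢσᵢ².
True-score variance = [2.5²·23.6²·0.57 + 2.2²·5.7²·0.79] + 207.161 = 2108.4 + 207.161 = 2315.56.
Reliability = 2315.56 / 3845.41 = 0.6022.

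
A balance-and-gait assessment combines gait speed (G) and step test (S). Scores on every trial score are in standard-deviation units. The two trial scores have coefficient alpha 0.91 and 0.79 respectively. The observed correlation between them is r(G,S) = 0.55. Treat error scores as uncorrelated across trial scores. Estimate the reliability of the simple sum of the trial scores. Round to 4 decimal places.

0.9032

Var(G+S) = 2 + 2·[0.55] = 2 + 1.1 = 3.1.
Under uncorrelated errors the observed covariances equal the true-score covariances, so only the own-variance terms attenuate.
True-score variance = [0.91 + 0.79] + 1.1 = 1.7 + 1.1 = 2.8.
Reliability = 2.8 / 3.1 = 0.9032.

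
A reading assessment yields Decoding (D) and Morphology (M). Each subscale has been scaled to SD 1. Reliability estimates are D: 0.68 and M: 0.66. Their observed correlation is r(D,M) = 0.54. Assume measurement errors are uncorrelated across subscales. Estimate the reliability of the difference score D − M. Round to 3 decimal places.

Var(D−M) = 1 + 1 − 2·0.54 = 2 − 1.08 = 0.92.
Because errors are independent across components, Cov(Tᵢ,Tⱼ) = Cov(Xᵢ,Xⱼ); the off-diagonal part of the true-score variance is the same as above.
True-score variance = [0.68 + 0.66] − 1.08 = 1.34 − 1.08 = 0.26.
Reliability = 0.26 / 0.92 = 0.283.

0.283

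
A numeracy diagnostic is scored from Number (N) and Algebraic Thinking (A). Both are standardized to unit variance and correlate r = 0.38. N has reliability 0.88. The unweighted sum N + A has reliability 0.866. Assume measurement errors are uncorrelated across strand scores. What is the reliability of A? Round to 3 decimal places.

Var(N+A) = 2 + 2·0.38 = 2.760.
True-score variance = ρ_N + ρ_A + 2·0.38, so 0.866 = (0.88 + ρ_A + 0.76) / 2.760.
ρ_A = 0.866·2.760 − 0.88 − 0.76 = 0.750.

0.750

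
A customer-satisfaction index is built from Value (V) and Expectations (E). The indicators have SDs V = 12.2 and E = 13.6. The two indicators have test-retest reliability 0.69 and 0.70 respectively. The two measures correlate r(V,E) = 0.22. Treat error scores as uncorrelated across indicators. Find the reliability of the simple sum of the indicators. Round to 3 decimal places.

Var(V+E) = 12.2² + 13.6² + 2·[12.2·13.6·0.22] = 333.8 + 73.0048 = 406.805.
Under uncorrelated errors the observed covariances equal the true-score covariances, so only the own-variance terms attenuate.
True-score variance = [12.2²·0.69 + 13.6²·0.70] + 73.0048 = 232.172 + 73.0048 = 305.176.
Reliability = 305.176 / 406.805 = 0.750.

0.750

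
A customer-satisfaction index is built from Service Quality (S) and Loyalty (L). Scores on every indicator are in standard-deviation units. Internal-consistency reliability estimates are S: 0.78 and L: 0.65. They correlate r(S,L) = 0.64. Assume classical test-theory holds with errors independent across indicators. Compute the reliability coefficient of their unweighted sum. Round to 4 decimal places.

Var(S+L) = 2 + 2·[0.64] = 2 + 1.28 = 3.28.
Because errors are independent across components, Cov(Tᵢ,Tⱼ) = Cov(Xᵢ,Xⱼ); the off-diagonal part of the true-score variance is the same as above.
True-score variance = [0.78 + 0.65] + 1.28 = 1.43 + 1.28 = 2.71.
Reliability = 2.71 / 3.28 = 0.8262.

0.8262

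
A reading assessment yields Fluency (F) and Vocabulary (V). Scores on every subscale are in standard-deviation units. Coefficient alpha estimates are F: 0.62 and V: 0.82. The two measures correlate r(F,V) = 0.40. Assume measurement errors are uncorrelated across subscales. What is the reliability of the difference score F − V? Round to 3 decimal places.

0.533

Var(F−V) = 1 + 1 − 2·0.40 = 2 − 0.8 = 1.2.
Because errors are independent across components, Cov(Tᵢ,Tⱼ) = Cov(Xᵢ,Xⱼ); the off-diagonal part of the true-score variance is the same as above.
True-score variance = [0.62 + 0.82] − 0.8 = 1.44 − 0.8 = 0.64.
Reliability = 0.64 / 1.2 = 0.533.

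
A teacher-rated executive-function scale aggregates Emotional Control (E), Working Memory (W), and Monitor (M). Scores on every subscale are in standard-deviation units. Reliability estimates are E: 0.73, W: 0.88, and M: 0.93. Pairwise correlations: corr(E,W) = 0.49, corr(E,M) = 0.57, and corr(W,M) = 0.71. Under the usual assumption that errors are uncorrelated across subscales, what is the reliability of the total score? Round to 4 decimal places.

0.9297

Var(E+W+M) = 3 + 2·[0.49 + 0.57 + 0.71] = 3 + 3.54 = 6.54.
Under uncorrelated errors the observed covariances equal the true-score covariances, so only the own-variance terms attenuate.
True-score variance = [0.73 + 0.88 + 0.93] + 3.54 = 2.54 + 3.54 = 6.08.
Reliability = 6.08 / 6.54 = 0.9297.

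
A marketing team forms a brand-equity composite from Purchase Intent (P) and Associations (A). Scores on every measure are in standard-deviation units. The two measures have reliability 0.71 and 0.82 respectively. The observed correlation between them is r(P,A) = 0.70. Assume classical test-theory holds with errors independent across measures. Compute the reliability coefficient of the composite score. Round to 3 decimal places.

0.862

Var(P+A) = 2 + 2·[0.70] = 2 + 1.4 = 3.4.
Under uncorrelated errors the observed covariances equal the true-score covariances, so only the own-variance terms attenuate.
True-score variance = [0.71 + 0.82] + 1.4 = 1.53 + 1.4 = 2.93.
Reliability = 2.93 / 3.4 = 0.862.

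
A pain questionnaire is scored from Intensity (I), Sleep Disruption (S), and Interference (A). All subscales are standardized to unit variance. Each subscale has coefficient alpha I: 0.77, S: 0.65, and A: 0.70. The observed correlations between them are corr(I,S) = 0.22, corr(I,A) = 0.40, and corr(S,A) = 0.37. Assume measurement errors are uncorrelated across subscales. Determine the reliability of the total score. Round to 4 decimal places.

0.8233

Var(I+S+A) = 3 + 2·[0.22 + 0.40 + 0.37] = 3 + 1.98 = 4.98.
Because errors are independent across components, Cov(Tᵢ,Tⱼ) = Cov(Xᵢ,Xⱼ); the off-diagonal part of the true-score variance is the same as above.
True-score variance = [0.77 + 0.65 + 0.70] + 1.98 = 2.12 + 1.98 = 4.1.
Reliability = 4.1 / 4.98 = 0.8233.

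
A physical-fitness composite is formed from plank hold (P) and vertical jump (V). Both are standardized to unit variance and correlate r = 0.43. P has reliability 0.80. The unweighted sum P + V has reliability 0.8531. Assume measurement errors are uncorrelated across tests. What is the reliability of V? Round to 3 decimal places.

0.780

Var(P+V) = 2 + 2·0.43 = 2.860.
True-score variance = ρ_P + ρ_V + 2·0.43, so 0.8531 = (0.80 + ρ_V + 0.86) / 2.860.
ρ_V = 0.8531·2.860 − 0.80 − 0.86 = 0.780.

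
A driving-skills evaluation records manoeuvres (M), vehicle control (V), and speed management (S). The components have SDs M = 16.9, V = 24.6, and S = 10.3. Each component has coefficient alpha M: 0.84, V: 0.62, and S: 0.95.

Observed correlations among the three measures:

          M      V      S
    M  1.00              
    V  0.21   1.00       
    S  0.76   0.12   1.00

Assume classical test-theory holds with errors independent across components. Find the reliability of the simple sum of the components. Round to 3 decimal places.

0.812

Var(M+V+S) = 16.9² + 24.6² + 10.3² + 2·[16.9·24.6·0.21 + 16.9·10.3·0.76 + 24.6·10.3·0.12] = 996.86 + 500.008 = 1496.87.
Because errors are independent across components, Cov(Tᵢ,Tⱼ) = Cov(Xᵢ,Xⱼ); the off-diagonal part of the true-score variance is the same as above.
True-score variance = [16.9²·0.84 + 24.6²·0.62 + 10.3²·0.95] + 500.008 = 715.897 + 500.008 = 1215.91.
Reliability = 1215.91 / 1496.87 = 0.812.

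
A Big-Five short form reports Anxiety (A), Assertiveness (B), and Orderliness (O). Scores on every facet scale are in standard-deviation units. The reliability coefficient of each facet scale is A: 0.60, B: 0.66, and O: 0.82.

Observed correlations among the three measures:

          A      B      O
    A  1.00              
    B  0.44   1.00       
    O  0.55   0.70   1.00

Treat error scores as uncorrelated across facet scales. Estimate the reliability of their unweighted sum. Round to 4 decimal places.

0.8558

Var(A+B+O) = 3 + 2·[0.44 + 0.55 + 0.70] = 3 + 3.38 = 6.38.
With uncorrelated errors the cross-covariances are all true-score covariance, so they carry over unchanged; only the diagonal terms shrink to ρᵢσᵢ².
True-score variance = [0.60 + 0.66 + 0.82] + 3.38 = 2.08 + 3.38 = 5.46.
Reliability = 5.46 / 6.38 = 0.8558.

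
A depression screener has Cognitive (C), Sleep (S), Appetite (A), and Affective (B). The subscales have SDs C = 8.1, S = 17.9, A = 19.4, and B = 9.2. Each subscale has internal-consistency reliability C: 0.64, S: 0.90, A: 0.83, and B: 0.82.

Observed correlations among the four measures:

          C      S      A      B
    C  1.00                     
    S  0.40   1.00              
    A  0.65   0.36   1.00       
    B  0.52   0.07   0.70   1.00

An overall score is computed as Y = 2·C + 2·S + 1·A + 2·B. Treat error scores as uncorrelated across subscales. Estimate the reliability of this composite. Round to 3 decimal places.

0.923

Var(Y) = 2²·8.1² + 2²·17.9² + 19.4² + 2²·9.2² + 2·[4·8.1·17.9·0.40 + 2·8.1·19.4·0.65 + 4·8.1·9.2·0.52 + 2·17.9·19.4·0.36 + 4·17.9·9.2·0.07 + 2·19.4·9.2·0.70] = 2259 + 2274.55 = 4533.55.
Because errors are independent across components, Cov(Tᵢ,Tⱼ) = Cov(Xᵢ,Xⱼ); the off-diagonal part of the true-score variance is the same as above.
True-score variance = [2²·8.1²·0.64 + 2²·17.9²·0.90 + 19.4²·0.83 + 2²·9.2²·0.82] + 2274.55 = 1911.44 + 2274.55 = 4185.99.
Reliability = 4185.99 / 4533.55 = 0.923.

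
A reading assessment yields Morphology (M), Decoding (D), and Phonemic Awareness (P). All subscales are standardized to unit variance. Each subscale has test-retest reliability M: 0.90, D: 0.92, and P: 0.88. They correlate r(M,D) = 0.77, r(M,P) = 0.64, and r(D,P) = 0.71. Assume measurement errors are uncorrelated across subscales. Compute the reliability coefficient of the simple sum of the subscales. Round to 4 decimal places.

Var(M+D+P) = 3 + 2·[0.77 + 0.64 + 0.71] = 3 + 4.24 = 7.24.
Because errors are independent across components, Cov(Tᵢ,Tⱼ) = Cov(Xᵢ,Xⱼ); the off-diagonal part of the true-score variance is the same as above.
True-score variance = [0.90 + 0.92 + 0.88] + 4.24 = 2.7 + 4.24 = 6.94.
Reliability = 6.94 / 7.24 = 0.9586.

0.9586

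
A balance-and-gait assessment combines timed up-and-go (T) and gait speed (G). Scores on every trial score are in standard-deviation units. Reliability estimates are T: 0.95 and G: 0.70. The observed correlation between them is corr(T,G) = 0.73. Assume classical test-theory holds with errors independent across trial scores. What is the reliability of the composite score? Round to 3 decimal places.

Var(T+G) = 2 + 2·[0.73] = 2 + 1.46 = 3.46.
Under uncorrelated errors the observed covariances equal the true-score covariances, so only the own-variance terms attenuate.
True-score variance = [0.95 + 0.70] + 1.46 = 1.65 + 1.46 = 3.11.
Reliability = 3.11 / 3.46 = 0.899.

0.899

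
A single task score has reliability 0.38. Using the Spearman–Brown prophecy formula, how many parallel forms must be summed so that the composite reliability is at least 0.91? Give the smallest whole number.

17

k ≥ ρ*(1−ρ₁)/(ρ₁(1−ρ*)) = 0.91·0.62 / (0.38·0.09) = 16.497.
Smallest integer k = 17.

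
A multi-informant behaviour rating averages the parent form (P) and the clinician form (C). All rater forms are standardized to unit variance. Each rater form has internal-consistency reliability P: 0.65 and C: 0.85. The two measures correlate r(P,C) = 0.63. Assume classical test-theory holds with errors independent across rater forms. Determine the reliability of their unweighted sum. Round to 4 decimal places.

0.8466

Var(P+C) = 2 + 2·[0.63] = 2 + 1.26 = 3.26.
Because errors are independent across components, Cov(Tᵢ,Tⱼ) = Cov(Xᵢ,Xⱼ); the off-diagonal part of the true-score variance is the same as above.
True-score variance = [0.65 + 0.85] + 1.26 = 1.5 + 1.26 = 2.76.
Reliability = 2.76 / 3.26 = 0.8466.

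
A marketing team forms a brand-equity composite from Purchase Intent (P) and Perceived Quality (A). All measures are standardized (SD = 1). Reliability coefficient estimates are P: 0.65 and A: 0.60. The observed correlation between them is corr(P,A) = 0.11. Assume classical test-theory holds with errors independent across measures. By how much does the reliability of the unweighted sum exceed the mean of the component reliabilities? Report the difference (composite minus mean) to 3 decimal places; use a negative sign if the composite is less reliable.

Var(sum) = 2 + 0.22 = 2.22; true-score variance = 1.25 + 0.22 = 1.47; composite reliability = 0.6622.
Mean component reliability = 0.6250.
Difference = 0.6622 − 0.6250 = 0.037.

0.037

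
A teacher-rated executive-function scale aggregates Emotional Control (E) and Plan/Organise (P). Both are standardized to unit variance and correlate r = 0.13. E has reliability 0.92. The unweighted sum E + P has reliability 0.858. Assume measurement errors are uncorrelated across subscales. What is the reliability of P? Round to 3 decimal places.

Var(E+P) = 2 + 2·0.13 = 2.260.
True-score variance = ρ_E + ρ_P + 2·0.13, so 0.858 = (0.92 + ρ_P + 0.26) / 2.260.
ρ_P = 0.858·2.260 − 0.92 − 0.26 = 0.759.

0.759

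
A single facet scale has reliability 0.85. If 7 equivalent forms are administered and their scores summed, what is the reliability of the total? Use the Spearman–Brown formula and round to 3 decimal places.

0.975

ρ_k = kρ / (1 + (k−1)ρ) = 7·0.85 / (1 + 6·0.85) = 5.950 / 6.100 = 0.975.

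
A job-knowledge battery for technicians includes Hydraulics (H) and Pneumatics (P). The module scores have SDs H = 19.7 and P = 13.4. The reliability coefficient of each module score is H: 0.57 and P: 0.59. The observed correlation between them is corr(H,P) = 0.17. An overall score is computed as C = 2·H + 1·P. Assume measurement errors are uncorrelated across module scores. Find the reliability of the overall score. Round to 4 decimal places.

Var(C) = 2²·19.7² + 13.4² + 2·[2·19.7·13.4·0.17] = 1731.92 + 179.506 = 1911.43.
With uncorrelated errors the cross-covariances are all true-score covariance, so they carry over unchanged; only the diagonal terms shrink to ρᵢσᵢ².
True-score variance = [2²·19.7²·0.57 + 13.4²·0.59] + 179.506 = 990.786 + 179.506 = 1170.29.
Reliability = 1170.29 / 1911.43 = 0.6123.

0.6123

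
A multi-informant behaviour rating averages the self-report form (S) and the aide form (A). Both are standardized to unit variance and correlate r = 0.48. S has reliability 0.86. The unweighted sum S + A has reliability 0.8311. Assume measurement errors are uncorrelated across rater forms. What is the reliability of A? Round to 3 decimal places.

Var(S+A) = 2 + 2·0.48 = 2.960.
True-score variance = ρ_S + ρ_A + 2·0.48, so 0.8311 = (0.86 + ρ_A + 0.96) / 2.960.
ρ_A = 0.8311·2.960 − 0.86 − 0.96 = 0.640.

0.640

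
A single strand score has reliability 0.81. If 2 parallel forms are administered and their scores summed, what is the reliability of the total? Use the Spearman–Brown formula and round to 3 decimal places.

0.895

ρ_k = kρ / (1 + (k−1)ρ) = 2·0.81 / (1 + 1·0.81) = 1.620 / 1.810 = 0.895.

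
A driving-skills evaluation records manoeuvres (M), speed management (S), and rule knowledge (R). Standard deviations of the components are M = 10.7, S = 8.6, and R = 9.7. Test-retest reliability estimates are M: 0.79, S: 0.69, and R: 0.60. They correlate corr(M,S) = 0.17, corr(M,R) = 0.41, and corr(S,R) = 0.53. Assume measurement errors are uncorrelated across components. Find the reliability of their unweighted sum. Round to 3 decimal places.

Var(M+S+R) = 10.7² + 8.6² + 9.7² + 2·[10.7·8.6·0.17 + 10.7·9.7·0.41 + 8.6·9.7·0.53] = 282.54 + 204.82 = 487.36.
Because errors are independent across components, Cov(Tᵢ,Tⱼ) = Cov(Xᵢ,Xⱼ); the off-diagonal part of the true-score variance is the same as above.
True-score variance = [10.7²·0.79 + 8.6²·0.69 + 9.7²·0.60] + 204.82 = 197.933 + 204.82 = 402.753.
Reliability = 402.753 / 487.36 = 0.826.

0.826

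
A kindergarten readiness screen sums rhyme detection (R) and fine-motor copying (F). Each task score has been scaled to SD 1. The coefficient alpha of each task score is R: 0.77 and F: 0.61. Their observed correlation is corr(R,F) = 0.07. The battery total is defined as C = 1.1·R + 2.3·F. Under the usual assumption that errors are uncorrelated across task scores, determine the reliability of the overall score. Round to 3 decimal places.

0.658

Var(C) = 1.1² + 2.3² + 2·[2.53·0.07] = 6.5 + 0.3542 = 6.8542.
Because errors are independent across components, Cov(Tᵢ,Tⱼ) = Cov(Xᵢ,Xⱼ); the off-diagonal part of the true-score variance is the same as above.
True-score variance = [1.1²·0.77 + 2.3²·0.61] + 0.3542 = 4.1586 + 0.3542 = 4.5128.
Reliability = 4.5128 / 6.8542 = 0.658.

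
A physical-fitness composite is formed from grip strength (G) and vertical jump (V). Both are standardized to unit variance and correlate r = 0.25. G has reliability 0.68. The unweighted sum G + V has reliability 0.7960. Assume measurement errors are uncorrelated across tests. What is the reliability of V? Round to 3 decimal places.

Var(G+V) = 2 + 2·0.25 = 2.500.
True-score variance = ρ_G + ρ_V + 2·0.25, so 0.7960 = (0.68 + ρ_V + 0.50) / 2.500.
ρ_V = 0.7960·2.500 − 0.68 − 0.50 = 0.810.

0.810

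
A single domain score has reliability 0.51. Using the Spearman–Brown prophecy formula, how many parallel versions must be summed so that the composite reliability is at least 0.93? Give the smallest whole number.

13

k ≥ ρ*(1−ρ₁)/(ρ₁(1−ρ*)) = 0.93·0.49 / (0.51·0.07) = 12.765.
Smallest integer k = 13.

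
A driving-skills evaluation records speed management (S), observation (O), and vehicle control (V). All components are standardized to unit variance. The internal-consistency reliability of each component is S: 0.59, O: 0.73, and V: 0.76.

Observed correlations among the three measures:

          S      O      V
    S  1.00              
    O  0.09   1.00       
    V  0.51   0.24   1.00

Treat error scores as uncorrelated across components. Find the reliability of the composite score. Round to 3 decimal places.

Var(S+O+V) = 3 + 2·[0.09 + 0.51 + 0.24] = 3 + 1.68 = 4.68.
Under uncorrelated errors the observed covariances equal the true-score covariances, so only the own-variance terms attenuate.
True-score variance = [0.59 + 0.73 + 0.76] + 1.68 = 2.08 + 1.68 = 3.76.
Reliability = 3.76 / 4.68 = 0.803.

0.803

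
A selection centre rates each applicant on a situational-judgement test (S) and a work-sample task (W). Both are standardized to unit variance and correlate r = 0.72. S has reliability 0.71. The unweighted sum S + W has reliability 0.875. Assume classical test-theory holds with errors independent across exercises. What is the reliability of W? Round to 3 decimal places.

Var(S+W) = 2 + 2·0.72 = 3.440.
True-score variance = ρ_S + ρ_W + 2·0.72, so 0.875 = (0.71 + ρ_W + 1.44) / 3.440.
ρ_W = 0.875·3.440 − 0.71 − 1.44 = 0.860.

0.860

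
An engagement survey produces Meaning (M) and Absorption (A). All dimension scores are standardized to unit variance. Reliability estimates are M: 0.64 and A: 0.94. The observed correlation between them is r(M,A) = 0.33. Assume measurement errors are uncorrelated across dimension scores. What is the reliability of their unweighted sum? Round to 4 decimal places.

Var(M+A) = 2 + 2·[0.33] = 2 + 0.66 = 2.66.
Under uncorrelated errors the observed covariances equal the true-score covariances, so only the own-variance terms attenuate.
True-score variance = [0.64 + 0.94] + 0.66 = 1.58 + 0.66 = 2.24.
Reliability = 2.24 / 2.66 = 0.8421.

0.8421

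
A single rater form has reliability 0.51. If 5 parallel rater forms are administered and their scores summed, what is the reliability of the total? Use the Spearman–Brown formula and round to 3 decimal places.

ρ_k = kρ / (1 + (k−1)ρ) = 5·0.51 / (1 + 4·0.51) = 2.550 / 3.040 = 0.839.

0.839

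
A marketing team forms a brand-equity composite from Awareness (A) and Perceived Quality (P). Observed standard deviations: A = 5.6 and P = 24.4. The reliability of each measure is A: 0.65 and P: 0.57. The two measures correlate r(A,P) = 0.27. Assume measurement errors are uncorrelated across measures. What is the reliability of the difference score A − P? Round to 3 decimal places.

Var(A−P) = 5.6² + 24.4² − 2·5.6·24.4·0.27 = 626.72 − 73.7856 = 552.934.
Under uncorrelated errors the observed covariances equal the true-score covariances, so only the own-variance terms attenuate.
True-score variance = [5.6²·0.65 + 24.4²·0.57] − 73.7856 = 359.739 − 73.7856 = 285.954.
Reliability = 285.954 / 552.934 = 0.517.

0.517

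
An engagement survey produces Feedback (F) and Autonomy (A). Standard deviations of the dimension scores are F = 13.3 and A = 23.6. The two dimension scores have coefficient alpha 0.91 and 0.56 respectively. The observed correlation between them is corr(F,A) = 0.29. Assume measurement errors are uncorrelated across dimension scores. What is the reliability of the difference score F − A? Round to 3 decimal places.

0.527

Var(F−A) = 13.3² + 23.6² − 2·13.3·23.6·0.29 = 733.85 − 182.05 = 551.8.
Under uncorrelated errors the observed covariances equal the true-score covariances, so only the own-variance terms attenuate.
True-score variance = [13.3²·0.91 + 23.6²·0.56] − 182.05 = 472.868 − 182.05 = 290.817.
Reliability = 290.817 / 551.8 = 0.527.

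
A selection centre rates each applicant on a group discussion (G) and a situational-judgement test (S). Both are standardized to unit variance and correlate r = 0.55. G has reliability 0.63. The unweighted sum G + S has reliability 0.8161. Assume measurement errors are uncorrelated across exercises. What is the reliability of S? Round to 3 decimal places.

0.800

Var(G+S) = 2 + 2·0.55 = 3.100.
True-score variance = ρ_G + ρ_S + 2·0.55, so 0.8161 = (0.63 + ρ_S + 1.10) / 3.100.
ρ_S = 0.8161·3.100 − 0.63 − 1.10 = 0.800.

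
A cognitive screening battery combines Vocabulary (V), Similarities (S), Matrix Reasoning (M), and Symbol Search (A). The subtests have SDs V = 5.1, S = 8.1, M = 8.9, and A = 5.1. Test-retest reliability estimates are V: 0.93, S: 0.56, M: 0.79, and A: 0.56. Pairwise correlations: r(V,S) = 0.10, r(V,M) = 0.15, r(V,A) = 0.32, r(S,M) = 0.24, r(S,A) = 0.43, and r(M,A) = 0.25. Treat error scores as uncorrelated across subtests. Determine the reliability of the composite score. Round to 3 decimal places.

Var(V+S+M+A) = 5.1² + 8.1² + 8.9² + 5.1² + 2·[5.1·8.1·0.10 + 5.1·8.9·0.15 + 5.1·5.1·0.32 + 8.1·8.9·0.24 + 8.1·5.1·0.43 + 8.9·5.1·0.25] = 196.84 + 131.35 = 328.19.
Under uncorrelated errors the observed covariances equal the true-score covariances, so only the own-variance terms attenuate.
True-score variance = [5.1²·0.93 + 8.1²·0.56 + 8.9²·0.79 + 5.1²·0.56] + 131.35 = 138.072 + 131.35 = 269.423.
Reliability = 269.423 / 328.19 = 0.821.

0.821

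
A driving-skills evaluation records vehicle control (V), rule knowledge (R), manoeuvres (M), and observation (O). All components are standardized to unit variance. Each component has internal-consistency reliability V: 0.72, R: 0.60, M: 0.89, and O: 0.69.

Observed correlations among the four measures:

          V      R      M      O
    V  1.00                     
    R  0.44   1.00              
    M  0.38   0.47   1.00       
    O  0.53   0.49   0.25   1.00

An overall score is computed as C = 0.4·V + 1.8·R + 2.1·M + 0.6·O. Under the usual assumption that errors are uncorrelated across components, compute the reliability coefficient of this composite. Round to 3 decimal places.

0.870

Var(C) = 0.4² + 1.8² + 2.1² + 0.6² + 2·[0.72·0.44 + 0.84·0.38 + 0.24·0.53 + 3.78·0.47 + 1.08·0.49 + 1.26·0.25] = 8.17 + 6.768 = 14.938.
Because errors are independent across components, Cov(Tᵢ,Tⱼ) = Cov(Xᵢ,Xⱼ); the off-diagonal part of the true-score variance is the same as above.
True-score variance = [0.4²·0.72 + 1.8²·0.60 + 2.1²·0.89 + 0.6²·0.69] + 6.768 = 6.2325 + 6.768 = 13.0005.
Reliability = 13.0005 / 14.938 = 0.870.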